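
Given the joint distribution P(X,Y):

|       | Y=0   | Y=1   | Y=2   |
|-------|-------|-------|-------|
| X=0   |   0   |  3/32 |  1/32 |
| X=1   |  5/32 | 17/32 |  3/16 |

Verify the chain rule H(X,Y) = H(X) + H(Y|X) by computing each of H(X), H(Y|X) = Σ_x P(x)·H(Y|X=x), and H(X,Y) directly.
H(X) = 0.5436 bits, H(Y|X) = 1.2889 bits, H(X,Y) = 1.8325 bits

Marginal of X (row sums):
  P(X=0) = 0 + 3/32 + 1/32 = 1/8
  P(X=1) = 5/32 + 17/32 + 3/16 = 7/8
H(X) = -[(1/8)·log₂(1/8) + (7/8)·log₂(7/8)]
  = 0.37500 + 0.16856 = 0.5436 bits

H(Y|X) = Σ_x P(x)·H(Y|X=x):
  X=0: P(X=0) = 1/8, P(Y|X=0) = (0, 3/4, 1/4) → H(Y|X=0) = 0.81128
  X=1: P(X=1) = 7/8, P(Y|X=1) = (5/28, 17/28, 3/14) → H(Y|X=1) = 1.35713
H(Y|X) = (1/8)·0.81128 + (7/8)·1.35713 = 1.2889 bits

H(X,Y) = -Σ_{x,y} P(x,y) log₂ P(x,y). Per-cell terms -P(x,y)·log₂P(x,y):
  X=0: 0.00000, 0.32016, 0.15625
  X=1: 0.41845, 0.48479, 0.45282
  (cells with P = 0 contribute 0)
Sum of the 6 terms: H(X,Y) = 1.8325 bits

Chain rule check:
  H(X) + H(Y|X) = 0.5436 + 1.2889 = 1.8325 bits
  H(X,Y) = 1.8325 bits
✓ Chain rule verified.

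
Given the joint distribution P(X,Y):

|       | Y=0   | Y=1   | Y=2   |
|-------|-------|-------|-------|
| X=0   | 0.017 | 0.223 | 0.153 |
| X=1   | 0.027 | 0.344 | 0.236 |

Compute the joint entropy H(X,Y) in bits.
2.1590 bits

H(X,Y) = -Σ_{x,y} P(x,y) log₂ P(x,y). Per-cell terms -P(x,y)·log₂P(x,y):
  X=0: 0.0999, 0.4828, 0.4144
  X=1: 0.1407, 0.5296, 0.4916
Sum of the 6 terms: H(X,Y) = 2.1590 bits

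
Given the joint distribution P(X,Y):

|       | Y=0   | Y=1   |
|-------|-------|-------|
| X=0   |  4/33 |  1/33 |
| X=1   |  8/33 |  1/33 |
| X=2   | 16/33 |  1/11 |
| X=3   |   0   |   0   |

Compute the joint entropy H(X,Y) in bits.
1.9912 bits

H(X,Y) = -Σ_{x,y} P(x,y) log₂ P(x,y). Per-cell terms -P(x,y)·log₂P(x,y):
  X=0: 0.36902, 0.15286
  X=1: 0.49561, 0.15286
  X=2: 0.50637, 0.31449
  X=3: 0.00000, 0.00000
  (cells with P = 0 contribute 0)
Sum of the 8 terms: H(X,Y) = 1.9912 bits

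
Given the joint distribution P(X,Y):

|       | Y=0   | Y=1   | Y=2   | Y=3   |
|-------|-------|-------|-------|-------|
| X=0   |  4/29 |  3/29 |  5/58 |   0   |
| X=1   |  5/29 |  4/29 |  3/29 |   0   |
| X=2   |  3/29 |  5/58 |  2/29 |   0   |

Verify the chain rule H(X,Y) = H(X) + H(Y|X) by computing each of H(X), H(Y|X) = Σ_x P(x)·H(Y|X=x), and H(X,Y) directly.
H(X) = 1.5588 bits, H(Y|X) = 1.5584 bits, H(X,Y) = 3.1172 bits

Marginal of X (row sums):
  P(X=0) = 4/29 + 3/29 + 5/58 + 0 = 19/58
  P(X=1) = 5/29 + 4/29 + 3/29 + 0 = 12/29
  P(X=2) = 3/29 + 5/58 + 2/29 + 0 = 15/58
H(X) = -[(19/58)·log₂(19/58) + (12/29)·log₂(12/29) + (15/58)·log₂(15/58)]
  = 0.5274 + 0.5268 + 0.5046 = 1.5588 bits

H(Y|X) = Σ_x P(x)·H(Y|X=x):
  X=0: P(X=0) = 19/58, P(Y|X=0) = (8/19, 6/19, 5/19, 0) → H(Y|X=0) = 1.5574
  X=1: P(X=1) = 12/29, P(Y|X=1) = (5/12, 1/3, 1/4, 0) → H(Y|X=1) = 1.5546
  X=2: P(X=2) = 15/58, P(Y|X=2) = (2/5, 1/3, 4/15, 0) → H(Y|X=2) = 1.5656
H(Y|X) = (19/58)·1.5574 + (12/29)·1.5546 + (15/58)·1.5656 = 1.5584 bits

H(X,Y) = -Σ_{x,y} P(x,y) log₂ P(x,y). Per-cell terms -P(x,y)·log₂P(x,y):
  X=0: 0.3942, 0.3386, 0.3048, 0.0000
  X=1: 0.4373, 0.3942, 0.3386, 0.0000
  X=2: 0.3386, 0.3048, 0.2661, 0.0000
  (cells with P = 0 contribute 0)
Sum of the 12 terms: H(X,Y) = 3.1172 bits

Chain rule check:
  H(X) + H(Y|X) = 1.5588 + 1.5584 = 3.1172 bits
  H(X,Y) = 3.1172 bits
✓ Chain rule verified.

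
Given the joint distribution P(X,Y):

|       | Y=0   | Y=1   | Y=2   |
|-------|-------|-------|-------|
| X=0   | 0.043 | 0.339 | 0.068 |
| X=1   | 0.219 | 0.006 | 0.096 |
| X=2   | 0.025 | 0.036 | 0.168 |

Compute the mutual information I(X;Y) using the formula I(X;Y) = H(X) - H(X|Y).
0.5323 bits

I(X;Y) = H(X) - H(X|Y)

Marginal of X (row sums):
  P(X=0) = 0.043 + 0.339 + 0.068 = 0.450
  P(X=1) = 0.219 + 0.006 + 0.096 = 0.321
  P(X=2) = 0.025 + 0.036 + 0.168 = 0.229
H(X) = -[0.450·log₂(0.450) + 0.321·log₂(0.321) + 0.229·log₂(0.229)]
  = 0.5184 + 0.5262 + 0.4870 = 1.5316 bits

Marginal of Y (column sums):
  P(Y=0) = 0.043 + 0.219 + 0.025 = 0.287
  P(Y=1) = 0.339 + 0.006 + 0.036 = 0.381
  P(Y=2) = 0.068 + 0.096 + 0.168 = 0.332
H(X|Y) = Σ_y P(y)·H(X|Y=y):
  Y=0: P(Y=0) = 0.287, P(X|Y=0) = (43/287, 219/287, 25/287) → H(X|Y=0) = 1.0147
  Y=1: P(Y=1) = 0.381, P(X|Y=1) = (113/127, 2/127, 12/127) → H(X|Y=1) = 0.5659
  Y=2: P(Y=2) = 0.332, P(X|Y=2) = (17/83, 24/83, 42/83) → H(X|Y=2) = 1.4834
H(X|Y) = 0.287·1.0147 + 0.381·0.5659 + 0.332·1.4834 = 0.9993 bits

I(X;Y) = H(X) - H(X|Y) = 1.5316 - 0.9993 = 0.5323 bits

Cross-check via I(X;Y) = H(X) + H(Y) - H(X,Y): computing H(Y) from the column sums and H(X,Y) from the 9 cells in the same way gives H(Y) = 1.5754 bits and H(X,Y) = 2.5747 bits, so
I(X;Y) = 1.5316 + 1.5754 - 2.5747 = 0.5323 bits ✓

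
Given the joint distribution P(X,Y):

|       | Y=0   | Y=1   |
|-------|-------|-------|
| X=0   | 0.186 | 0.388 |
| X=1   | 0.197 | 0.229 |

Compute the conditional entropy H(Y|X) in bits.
0.9459 bits

H(Y|X) = H(X,Y) - H(X)

H(X,Y) = -Σ_{x,y} P(x,y) log₂ P(x,y). Per-cell terms -P(x,y)·log₂P(x,y):
  X=0: 0.45135, 0.52996
  X=1: 0.46172, 0.48699
Sum of the 4 terms: H(X,Y) = 1.9300 bits

Marginal of X (row sums):
  P(X=0) = 0.186 + 0.388 = 0.574
  P(X=1) = 0.197 + 0.229 = 0.426
H(X) = -[0.574·log₂(0.574) + 0.426·log₂(0.426)]
  = 0.45970 + 0.52444 = 0.9841 bits

H(Y|X) = H(X,Y) - H(X) = 1.9300 - 0.9841 = 0.9459 bits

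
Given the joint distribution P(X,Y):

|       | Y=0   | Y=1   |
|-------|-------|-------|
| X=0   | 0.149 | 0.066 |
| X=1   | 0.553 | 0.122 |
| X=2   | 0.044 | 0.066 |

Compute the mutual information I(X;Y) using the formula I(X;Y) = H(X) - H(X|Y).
0.0593 bits

I(X;Y) = H(X) - H(X|Y)

Marginal of X (row sums):
  P(X=0) = 0.149 + 0.066 = 0.215
  P(X=1) = 0.553 + 0.122 = 0.675
  P(X=2) = 0.044 + 0.066 = 0.110
H(X) = -[0.215·log₂(0.215) + 0.675·log₂(0.675) + 0.110·log₂(0.110)]
  = 0.47678 + 0.38275 + 0.35029 = 1.20982 bits

Marginal of Y (column sums):
  P(Y=0) = 0.149 + 0.553 + 0.044 = 0.746
  P(Y=1) = 0.066 + 0.122 + 0.066 = 0.254
H(X|Y) = Σ_y P(y)·H(X|Y=y):
  Y=0: P(Y=0) = 0.746, P(X|Y=0) = (149/746, 553/746, 22/373) → H(X|Y=0) = 1.02516
  Y=1: P(Y=1) = 0.254, P(X|Y=1) = (33/127, 61/127, 33/127) → H(X|Y=1) = 1.51857
H(X|Y) = 0.746·1.02516 + 0.254·1.51857 = 1.15049 bits

I(X;Y) = H(X) - H(X|Y) = 1.20982 - 1.15049 = 0.0593 bits

Cross-check via I(X;Y) = H(X) + H(Y) - H(X,Y): computing H(Y) from the column sums and H(X,Y) from the 6 cells in the same way gives H(Y) = 0.81756 bits and H(X,Y) = 1.96805 bits, so
I(X;Y) = 1.20982 + 0.81756 - 1.96805 = 0.0593 bits ✓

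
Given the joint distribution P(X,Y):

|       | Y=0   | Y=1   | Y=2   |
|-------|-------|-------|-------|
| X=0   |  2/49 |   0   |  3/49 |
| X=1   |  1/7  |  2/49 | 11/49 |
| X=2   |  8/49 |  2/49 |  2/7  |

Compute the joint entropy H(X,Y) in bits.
2.6400 bits

H(X,Y) = -Σ_{x,y} P(x,y) log₂ P(x,y). Per-cell terms -P(x,y)·log₂P(x,y):
  X=0: 0.18836, 0.00000, 0.24672
  X=1: 0.40105, 0.18836, 0.48384
  X=2: 0.42689, 0.18836, 0.51639
  (cells with P = 0 contribute 0)
Sum of the 9 terms: H(X,Y) = 2.6400 bits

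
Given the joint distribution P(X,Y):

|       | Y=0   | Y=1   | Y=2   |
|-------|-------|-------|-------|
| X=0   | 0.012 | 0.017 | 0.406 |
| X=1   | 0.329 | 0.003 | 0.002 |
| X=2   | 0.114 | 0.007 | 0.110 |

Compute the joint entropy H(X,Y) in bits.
2.0328 bits

H(X,Y) = -Σ_{x,y} P(x,y) log₂ P(x,y). Per-cell terms -P(x,y)·log₂P(x,y):
  X=0: 0.07657, 0.09993, 0.52798
  X=1: 0.52766, 0.02514, 0.01793
  X=2: 0.35715, 0.05011, 0.35029
Sum of the 9 terms: H(X,Y) = 2.0328 bits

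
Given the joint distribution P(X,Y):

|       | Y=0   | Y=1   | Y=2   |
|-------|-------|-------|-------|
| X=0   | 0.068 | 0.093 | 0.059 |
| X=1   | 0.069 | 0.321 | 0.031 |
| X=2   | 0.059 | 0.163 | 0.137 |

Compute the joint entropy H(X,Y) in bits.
2.8314 bits

H(X,Y) = -Σ_{x,y} P(x,y) log₂ P(x,y). Per-cell terms -P(x,y)·log₂P(x,y):
  X=0: 0.26373, 0.31868, 0.24091
  X=1: 0.26615, 0.52623, 0.15536
  X=2: 0.24091, 0.42658, 0.39288
Sum of the 9 terms: H(X,Y) = 2.8314 bits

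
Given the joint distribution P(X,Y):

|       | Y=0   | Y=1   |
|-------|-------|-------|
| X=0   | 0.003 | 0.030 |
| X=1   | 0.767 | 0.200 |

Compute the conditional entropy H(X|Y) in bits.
0.1568 bits

H(X|Y) = H(X,Y) - H(Y)

H(X,Y) = -Σ_{x,y} P(x,y) log₂ P(x,y). Per-cell terms -P(x,y)·log₂P(x,y):
  X=0: 0.0251, 0.1518
  X=1: 0.2935, 0.4644
Sum of the 4 terms: H(X,Y) = 0.9348 bits

Marginal of Y (column sums):
  P(Y=0) = 0.003 + 0.767 = 0.770
  P(Y=1) = 0.030 + 0.200 = 0.230
H(Y) = -[0.770·log₂(0.770) + 0.230·log₂(0.230)]
  = 0.2903 + 0.4877 = 0.7780 bits

H(X|Y) = H(X,Y) - H(Y) = 0.9348 - 0.7780 = 0.1568 bits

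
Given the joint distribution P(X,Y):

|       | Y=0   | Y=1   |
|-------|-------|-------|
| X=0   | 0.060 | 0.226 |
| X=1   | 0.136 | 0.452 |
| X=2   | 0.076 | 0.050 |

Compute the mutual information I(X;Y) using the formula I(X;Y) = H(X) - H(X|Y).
0.0515 bits

I(X;Y) = H(X) - H(X|Y)

Marginal of X (row sums):
  P(X=0) = 0.060 + 0.226 = 0.286
  P(X=1) = 0.136 + 0.452 = 0.588
  P(X=2) = 0.076 + 0.050 = 0.126
H(X) = -[0.286·log₂(0.286) + 0.588·log₂(0.588) + 0.126·log₂(0.126)]
  = 0.516491 + 0.450474 + 0.376552 = 1.34352 bits

Marginal of Y (column sums):
  P(Y=0) = 0.060 + 0.136 + 0.076 = 0.272
  P(Y=1) = 0.226 + 0.452 + 0.050 = 0.728
H(X|Y) = Σ_y P(y)·H(X|Y=y):
  Y=0: P(Y=0) = 0.272, P(X|Y=0) = (15/68, 1/2, 19/68) → H(X|Y=0) = 1.494996
  Y=1: P(Y=1) = 0.728, P(X|Y=1) = (113/364, 113/182, 25/364) → H(X|Y=1) = 1.216209
H(X|Y) = 0.272·1.494996 + 0.728·1.216209 = 1.29204 bits

I(X;Y) = H(X) - H(X|Y) = 1.34352 - 1.29204 = 0.0515 bits

Cross-check via I(X;Y) = H(X) + H(Y) - H(X,Y): computing H(Y) from the column sums and H(X,Y) from the 6 cells in the same way gives H(Y) = 0.84432 bits and H(X,Y) = 2.13636 bits, so
I(X;Y) = 1.34352 + 0.84432 - 2.13636 = 0.0515 bits ✓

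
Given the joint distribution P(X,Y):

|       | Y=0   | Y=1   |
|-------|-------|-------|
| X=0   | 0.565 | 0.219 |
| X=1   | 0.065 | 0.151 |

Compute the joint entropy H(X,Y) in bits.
1.6134 bits

H(X,Y) = -Σ_{x,y} P(x,y) log₂ P(x,y). Per-cell terms -P(x,y)·log₂P(x,y):
  X=0: 0.46538, 0.47983
  X=1: 0.25632, 0.41183
Sum of the 4 terms: H(X,Y) = 1.6134 bits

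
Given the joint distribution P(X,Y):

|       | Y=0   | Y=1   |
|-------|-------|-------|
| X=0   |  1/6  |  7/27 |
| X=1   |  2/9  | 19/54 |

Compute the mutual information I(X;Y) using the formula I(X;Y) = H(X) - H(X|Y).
0.0000 bits

I(X;Y) = H(X) - H(X|Y)

Marginal of X (row sums):
  P(X=0) = 1/6 + 7/27 = 23/54
  P(X=1) = 2/9 + 19/54 = 31/54
H(X) = -[(23/54)·log₂(23/54) + (31/54)·log₂(31/54)]
  = 0.52445 + 0.45966 = 0.9841 bits

Marginal of Y (column sums):
  P(Y=0) = 1/6 + 2/9 = 7/18
  P(Y=1) = 7/27 + 19/54 = 11/18
H(X|Y) = Σ_y P(y)·H(X|Y=y):
  Y=0: P(Y=0) = 7/18, P(X|Y=0) = (3/7, 4/7) → H(X|Y=0) = 0.98523
  Y=1: P(Y=1) = 11/18, P(X|Y=1) = (14/33, 19/33) → H(X|Y=1) = 0.98338
H(X|Y) = (7/18)·0.98523 + (11/18)·0.98338 = 0.9841 bits

I(X;Y) = H(X) - H(X|Y) = 0.9841 - 0.9841 = 0.0000 bits

Cross-check via I(X;Y) = H(X) + H(Y) - H(X,Y): computing H(Y) from the column sums and H(X,Y) from the 4 cells in the same way gives H(Y) = 0.9641 bits and H(X,Y) = 1.9482 bits, so
I(X;Y) = 0.9841 + 0.9641 - 1.9482 = 0.0000 bits ✓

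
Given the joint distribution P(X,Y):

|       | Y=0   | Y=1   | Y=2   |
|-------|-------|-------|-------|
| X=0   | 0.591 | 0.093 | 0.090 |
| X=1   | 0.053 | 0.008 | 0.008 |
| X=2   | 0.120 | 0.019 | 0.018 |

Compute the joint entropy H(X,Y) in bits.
1.9959 bits

H(X,Y) = -Σ_{x,y} P(x,y) log₂ P(x,y). Per-cell terms -P(x,y)·log₂P(x,y):
  X=0: 0.44843, 0.31868, 0.31265
  X=1: 0.22461, 0.05573, 0.05573
  X=2: 0.36707, 0.10864, 0.10433
Sum of the 9 terms: H(X,Y) = 1.9959 bits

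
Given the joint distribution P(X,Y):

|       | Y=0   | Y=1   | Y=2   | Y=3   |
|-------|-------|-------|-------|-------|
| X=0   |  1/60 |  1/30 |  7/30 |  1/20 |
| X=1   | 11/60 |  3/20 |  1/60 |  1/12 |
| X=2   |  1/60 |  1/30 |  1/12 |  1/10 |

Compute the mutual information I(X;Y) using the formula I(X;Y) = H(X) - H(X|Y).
0.3980 bits

I(X;Y) = H(X) - H(X|Y)

Marginal of X (row sums):
  P(X=0) = 1/60 + 1/30 + 7/30 + 1/20 = 1/3
  P(X=1) = 11/60 + 3/20 + 1/60 + 1/12 = 13/30
  P(X=2) = 1/60 + 1/30 + 1/12 + 1/10 = 7/30
H(X) = -[(1/3)·log₂(1/3) + (13/30)·log₂(13/30) + (7/30)·log₂(7/30)]
  = 0.52832 + 0.52280 + 0.48989 = 1.54101 bits

Marginal of Y (column sums):
  P(Y=0) = 1/60 + 11/60 + 1/60 = 13/60
  P(Y=1) = 1/30 + 3/20 + 1/30 = 13/60
  P(Y=2) = 7/30 + 1/60 + 1/12 = 1/3
  P(Y=3) = 1/20 + 1/12 + 1/10 = 7/30
H(X|Y) = Σ_y P(y)·H(X|Y=y):
  Y=0: P(Y=0) = 13/60, P(X|Y=0) = (1/13, 11/13, 1/13) → H(X|Y=0) = 0.77323
  Y=1: P(Y=1) = 13/60, P(X|Y=1) = (2/13, 9/13, 2/13) → H(X|Y=1) = 1.19818
  Y=2: P(Y=2) = 1/3, P(X|Y=2) = (7/10, 1/20, 1/4) → H(X|Y=2) = 1.07630
  Y=3: P(Y=3) = 7/30, P(X|Y=3) = (3/14, 5/14, 3/7) → H(X|Y=3) = 1.53062
H(X|Y) = (13/60)·0.77323 + (13/60)·1.19818 + (1/3)·1.07630 + (7/30)·1.53062 = 1.14305 bits

I(X;Y) = H(X) - H(X|Y) = 1.54101 - 1.14305 = 0.3980 bits

Cross-check via I(X;Y) = H(X) + H(Y) - H(X,Y): computing H(Y) from the column sums and H(X,Y) from the 12 cells in the same way gives H(Y) = 1.97434 bits and H(X,Y) = 3.11739 bits, so
I(X;Y) = 1.54101 + 1.97434 - 3.11739 = 0.3980 bits ✓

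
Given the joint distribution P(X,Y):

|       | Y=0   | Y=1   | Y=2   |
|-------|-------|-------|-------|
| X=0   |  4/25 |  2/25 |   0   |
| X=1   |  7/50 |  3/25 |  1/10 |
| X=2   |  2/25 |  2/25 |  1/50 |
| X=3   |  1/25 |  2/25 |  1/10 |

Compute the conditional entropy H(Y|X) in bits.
1.3656 bits

H(Y|X) = H(X,Y) - H(X)

H(X,Y) = -Σ_{x,y} P(x,y) log₂ P(x,y). Per-cell terms -P(x,y)·log₂P(x,y):
  X=0: 0.42302, 0.29151, 0.00000
  X=1: 0.39711, 0.36707, 0.33219
  X=2: 0.29151, 0.29151, 0.11288
  X=3: 0.18575, 0.29151, 0.33219
  (cells with P = 0 contribute 0)
Sum of the 12 terms: H(X,Y) = 3.31625 bits

Marginal of X (row sums):
  P(X=0) = 4/25 + 2/25 + 0 = 6/25
  P(X=1) = 7/50 + 3/25 + 1/10 = 9/25
  P(X=2) = 2/25 + 2/25 + 1/50 = 9/50
  P(X=3) = 1/25 + 2/25 + 1/10 = 11/50
H(X) = -[(6/25)·log₂(6/25) + (9/25)·log₂(9/25) + (9/50)·log₂(9/50) + (11/50)·log₂(11/50)]
  = 0.49413 + 0.53062 + 0.44531 + 0.48057 = 1.95063 bits

H(Y|X) = H(X,Y) - H(X) = 3.31625 - 1.95063 = 1.3656 bits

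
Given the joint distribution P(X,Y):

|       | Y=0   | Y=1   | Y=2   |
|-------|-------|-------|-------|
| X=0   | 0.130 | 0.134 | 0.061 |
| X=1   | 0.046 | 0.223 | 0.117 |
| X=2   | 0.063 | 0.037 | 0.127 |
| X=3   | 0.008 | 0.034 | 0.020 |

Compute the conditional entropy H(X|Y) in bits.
1.6571 bits

H(X|Y) = H(X,Y) - H(Y)

H(X,Y) = -Σ_{x,y} P(x,y) log₂ P(x,y). Per-cell terms -P(x,y)·log₂P(x,y):
  X=0: 0.38264, 0.38856, 0.24614
  X=1: 0.20434, 0.48277, 0.36216
  X=2: 0.25128, 0.17598, 0.37809
  X=3: 0.05573, 0.16586, 0.11288
Sum of the 12 terms: H(X,Y) = 3.2064 bits

Marginal of Y (column sums):
  P(Y=0) = 0.130 + 0.046 + 0.063 + 0.008 = 0.247
  P(Y=1) = 0.134 + 0.223 + 0.037 + 0.034 = 0.428
  P(Y=2) = 0.061 + 0.117 + 0.127 + 0.020 = 0.325
H(Y) = -[0.247·log₂(0.247) + 0.428·log₂(0.428) + 0.325·log₂(0.325)]
  = 0.49830 + 0.52401 + 0.52698 = 1.5493 bits

H(X|Y) = H(X,Y) - H(Y) = 3.2064 - 1.5493 = 1.6571 bits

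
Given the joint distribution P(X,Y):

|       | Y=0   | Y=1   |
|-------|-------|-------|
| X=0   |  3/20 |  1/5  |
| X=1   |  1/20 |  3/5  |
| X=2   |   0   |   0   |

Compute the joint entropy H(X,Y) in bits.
1.5332 bits

H(X,Y) = -Σ_{x,y} P(x,y) log₂ P(x,y). Per-cell terms -P(x,y)·log₂P(x,y):
  X=0: 0.4105, 0.4644
  X=1: 0.2161, 0.4422
  X=2: 0.0000, 0.0000
  (cells with P = 0 contribute 0)
Sum of the 6 terms: H(X,Y) = 1.5332 bits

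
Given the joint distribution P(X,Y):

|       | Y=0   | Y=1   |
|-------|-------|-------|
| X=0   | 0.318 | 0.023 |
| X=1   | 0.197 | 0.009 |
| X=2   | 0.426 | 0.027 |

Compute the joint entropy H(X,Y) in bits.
1.8388 bits

H(X,Y) = -Σ_{x,y} P(x,y) log₂ P(x,y). Per-cell terms -P(x,y)·log₂P(x,y):
  X=0: 0.5256, 0.1252
  X=1: 0.4617, 0.0612
  X=2: 0.5244, 0.1407
Sum of the 6 terms: H(X,Y) = 1.8388 bits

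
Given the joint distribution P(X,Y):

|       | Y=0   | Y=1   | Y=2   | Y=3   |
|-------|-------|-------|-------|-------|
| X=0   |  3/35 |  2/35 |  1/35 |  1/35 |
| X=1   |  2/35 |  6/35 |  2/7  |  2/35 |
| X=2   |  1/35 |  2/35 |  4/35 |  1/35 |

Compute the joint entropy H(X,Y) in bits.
3.1440 bits

H(X,Y) = -Σ_{x,y} P(x,y) log₂ P(x,y). Per-cell terms -P(x,y)·log₂P(x,y):
  X=0: 0.30380, 0.23596, 0.14655, 0.14655
  X=1: 0.23596, 0.43617, 0.51639, 0.23596
  X=2: 0.14655, 0.23596, 0.35763, 0.14655
Sum of the 12 terms: H(X,Y) = 3.1440 bits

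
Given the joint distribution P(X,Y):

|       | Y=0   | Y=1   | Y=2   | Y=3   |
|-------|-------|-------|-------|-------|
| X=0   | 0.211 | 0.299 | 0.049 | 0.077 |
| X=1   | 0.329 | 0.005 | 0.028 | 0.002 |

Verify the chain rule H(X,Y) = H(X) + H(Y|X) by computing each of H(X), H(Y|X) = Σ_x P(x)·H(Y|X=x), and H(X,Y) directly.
H(X) = 0.9460 bits, H(Y|X) = 1.2747 bits, H(X,Y) = 2.2207 bits

Marginal of X (row sums):
  P(X=0) = 0.211 + 0.299 + 0.049 + 0.077 = 0.636
  P(X=1) = 0.329 + 0.005 + 0.028 + 0.002 = 0.364
H(X) = -[0.636·log₂(0.636) + 0.364·log₂(0.364)]
  = 0.41525 + 0.53071 = 0.9460 bits

H(Y|X) = Σ_x P(x)·H(Y|X=x):
  X=0: P(X=0) = 0.636, P(Y|X=0) = (211/636, 299/636, 49/636, 77/636) → H(Y|X=0) = 1.69371
  X=1: P(X=1) = 0.364, P(Y|X=1) = (47/52, 5/364, 1/13, 1/182) → H(Y|X=1) = 0.54270
H(Y|X) = 0.636·1.69371 + 0.364·0.54270 = 1.2747 bits

H(X,Y) = -Σ_{x,y} P(x,y) log₂ P(x,y). Per-cell terms -P(x,y)·log₂P(x,y):
  X=0: 0.47363, 0.52079, 0.21320, 0.28482
  X=1: 0.52766, 0.03822, 0.14444, 0.01793
Sum of the 8 terms: H(X,Y) = 2.2207 bits

Chain rule check:
  H(X) + H(Y|X) = 0.9460 + 1.2747 = 2.2207 bits
  H(X,Y) = 2.2207 bits
✓ Chain rule verified.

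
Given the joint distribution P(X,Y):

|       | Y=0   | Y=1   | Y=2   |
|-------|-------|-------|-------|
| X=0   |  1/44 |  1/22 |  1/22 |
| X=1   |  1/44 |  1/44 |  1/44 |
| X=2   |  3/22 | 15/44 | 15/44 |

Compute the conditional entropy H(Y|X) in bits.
1.4947 bits

H(Y|X) = H(X,Y) - H(X)

H(X,Y) = -Σ_{x,y} P(x,y) log₂ P(x,y). Per-cell terms -P(x,y)·log₂P(x,y):
  X=0: 0.124078, 0.202701, 0.202701
  X=1: 0.124078, 0.124078, 0.124078
  X=2: 0.391973, 0.529275, 0.529275
Sum of the 9 terms: H(X,Y) = 2.35224 bits

Marginal of X (row sums):
  P(X=0) = 1/44 + 1/22 + 1/22 = 5/44
  P(X=1) = 1/44 + 1/44 + 1/44 = 3/44
  P(X=2) = 3/22 + 15/44 + 15/44 = 9/11
H(X) = -[(5/44)·log₂(5/44) + (3/44)·log₂(3/44) + (9/11)·log₂(9/11)]
  = 0.356534 + 0.264168 + 0.236869 = 0.85757 bits

H(Y|X) = H(X,Y) - H(X) = 2.35224 - 0.85757 = 1.4947 bits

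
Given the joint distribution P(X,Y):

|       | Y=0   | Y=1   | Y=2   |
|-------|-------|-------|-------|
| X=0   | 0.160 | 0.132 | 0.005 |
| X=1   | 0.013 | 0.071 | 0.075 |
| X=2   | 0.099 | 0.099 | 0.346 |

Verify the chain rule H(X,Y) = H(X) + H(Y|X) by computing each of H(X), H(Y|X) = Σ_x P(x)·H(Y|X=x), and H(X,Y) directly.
H(X) = 1.4198 bits, H(Y|X) = 1.2501 bits, H(X,Y) = 2.6699 bits

Marginal of X (row sums):
  P(X=0) = 0.160 + 0.132 + 0.005 = 0.297
  P(X=1) = 0.013 + 0.071 + 0.075 = 0.159
  P(X=2) = 0.099 + 0.099 + 0.346 = 0.544
H(X) = -[0.297·log₂(0.297) + 0.159·log₂(0.159) + 0.544·log₂(0.544)]
  = 0.52019 + 0.42181 + 0.47781 = 1.4198 bits

H(Y|X) = Σ_x P(x)·H(Y|X=x):
  X=0: P(X=0) = 0.297, P(Y|X=0) = (160/297, 4/9, 5/297) → H(Y|X=0) = 1.09991
  X=1: P(X=1) = 0.159, P(Y|X=1) = (13/159, 71/159, 25/53) → H(Y|X=1) = 1.32610
  X=2: P(X=2) = 0.544, P(Y|X=2) = (99/544, 99/544, 173/272) → H(Y|X=2) = 1.30990
H(Y|X) = 0.297·1.09991 + 0.159·1.32610 + 0.544·1.30990 = 1.2501 bits

H(X,Y) = -Σ_{x,y} P(x,y) log₂ P(x,y). Per-cell terms -P(x,y)·log₂P(x,y):
  X=0: 0.42302, 0.38562, 0.03822
  X=1: 0.08145, 0.27094, 0.28027
  X=2: 0.33031, 0.33031, 0.52978
Sum of the 9 terms: H(X,Y) = 2.6699 bits

Chain rule check:
  H(X) + H(Y|X) = 1.4198 + 1.2501 = 2.6699 bits
  H(X,Y) = 2.6699 bits
✓ Chain rule verified.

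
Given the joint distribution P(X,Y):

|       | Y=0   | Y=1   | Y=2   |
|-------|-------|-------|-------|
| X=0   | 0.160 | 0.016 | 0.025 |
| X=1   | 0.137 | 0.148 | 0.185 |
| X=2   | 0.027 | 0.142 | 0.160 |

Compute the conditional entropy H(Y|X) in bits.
1.3614 bits

H(Y|X) = H(X,Y) - H(X)

H(X,Y) = -Σ_{x,y} P(x,y) log₂ P(x,y). Per-cell terms -P(x,y)·log₂P(x,y):
  X=0: 0.42302, 0.09545, 0.13305
  X=1: 0.39288, 0.40794, 0.45036
  X=2: 0.14069, 0.39988, 0.42302
Sum of the 9 terms: H(X,Y) = 2.8663 bits

Marginal of X (row sums):
  P(X=0) = 0.160 + 0.016 + 0.025 = 0.201
  P(X=1) = 0.137 + 0.148 + 0.185 = 0.470
  P(X=2) = 0.027 + 0.142 + 0.160 = 0.329
H(X) = -[0.201·log₂(0.201) + 0.470·log₂(0.470) + 0.329·log₂(0.329)]
  = 0.46526 + 0.51196 + 0.52766 = 1.5049 bits

H(Y|X) = H(X,Y) - H(X) = 2.8663 - 1.5049 = 1.3614 bits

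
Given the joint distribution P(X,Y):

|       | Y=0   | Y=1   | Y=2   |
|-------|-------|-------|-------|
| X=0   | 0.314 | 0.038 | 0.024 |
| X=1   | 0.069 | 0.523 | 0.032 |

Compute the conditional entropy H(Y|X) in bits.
0.7921 bits

H(Y|X) = H(X,Y) - H(X)

H(X,Y) = -Σ_{x,y} P(x,y) log₂ P(x,y). Per-cell terms -P(x,y)·log₂P(x,y):
  X=0: 0.5247, 0.1793, 0.1291
  X=1: 0.2662, 0.4891, 0.1589
Sum of the 6 terms: H(X,Y) = 1.7473 bits

Marginal of X (row sums):
  P(X=0) = 0.314 + 0.038 + 0.024 = 0.376
  P(X=1) = 0.069 + 0.523 + 0.032 = 0.624
H(X) = -[0.376·log₂(0.376) + 0.624·log₂(0.624)]
  = 0.5306 + 0.4246 = 0.9552 bits

H(Y|X) = H(X,Y) - H(X) = 1.7473 - 0.9552 = 0.7921 bits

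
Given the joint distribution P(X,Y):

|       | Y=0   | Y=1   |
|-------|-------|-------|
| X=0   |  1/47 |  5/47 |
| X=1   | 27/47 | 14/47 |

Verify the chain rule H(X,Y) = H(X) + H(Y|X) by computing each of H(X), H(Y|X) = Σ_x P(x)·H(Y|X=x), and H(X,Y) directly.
H(X) = 0.5510 bits, H(Y|X) = 0.8910 bits, H(X,Y) = 1.4419 bits

Marginal of X (row sums):
  P(X=0) = 1/47 + 5/47 = 6/47
  P(X=1) = 27/47 + 14/47 = 41/47
H(X) = -[(6/47)·log₂(6/47) + (41/47)·log₂(41/47)]
  = 0.37910 + 0.17188 = 0.5510 bits

H(Y|X) = Σ_x P(x)·H(Y|X=x):
  X=0: P(X=0) = 6/47, P(Y|X=0) = (1/6, 5/6) → H(Y|X=0) = 0.65002
  X=1: P(X=1) = 41/47, P(Y|X=1) = (27/41, 14/41) → H(Y|X=1) = 0.92621
H(Y|X) = (6/47)·0.65002 + (41/47)·0.92621 = 0.8910 bits

H(X,Y) = -Σ_{x,y} P(x,y) log₂ P(x,y). Per-cell terms -P(x,y)·log₂P(x,y):
  X=0: 0.11818, 0.34390
  X=1: 0.45940, 0.52045
Sum of the 4 terms: H(X,Y) = 1.4419 bits

Chain rule check:
  H(X) + H(Y|X) = 0.5510 + 0.8910 = 1.4420 bits
  H(X,Y) = 1.4419 bits
✓ Chain rule verified (Δ = 0.0001 is 4-dp rounding noise: each of the three values was rounded independently).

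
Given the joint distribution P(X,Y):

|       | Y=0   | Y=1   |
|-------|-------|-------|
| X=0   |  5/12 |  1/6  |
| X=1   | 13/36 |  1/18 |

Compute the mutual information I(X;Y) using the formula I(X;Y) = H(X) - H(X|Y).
0.0247 bits

I(X;Y) = H(X) - H(X|Y)

Marginal of X (row sums):
  P(X=0) = 5/12 + 1/6 = 7/12
  P(X=1) = 13/36 + 1/18 = 5/12
H(X) = -[(7/12)·log₂(7/12) + (5/12)·log₂(5/12)]
  = 0.4536 + 0.5263 = 0.9799 bits

Marginal of Y (column sums):
  P(Y=0) = 5/12 + 13/36 = 7/9
  P(Y=1) = 1/6 + 1/18 = 2/9
H(X|Y) = Σ_y P(y)·H(X|Y=y):
  Y=0: P(Y=0) = 7/9, P(X|Y=0) = (15/28, 13/28) → H(X|Y=0) = 0.9963
  Y=1: P(Y=1) = 2/9, P(X|Y=1) = (3/4, 1/4) → H(X|Y=1) = 0.8113
H(X|Y) = (7/9)·0.9963 + (2/9)·0.8113 = 0.9552 bits

I(X;Y) = H(X) - H(X|Y) = 0.9799 - 0.9552 = 0.0247 bits

Cross-check via I(X;Y) = H(X) + H(Y) - H(X,Y): computing H(Y) from the column sums and H(X,Y) from the 4 cells in the same way gives H(Y) = 0.7642 bits and H(X,Y) = 1.7194 bits, so
I(X;Y) = 0.9799 + 0.7642 - 1.7194 = 0.0247 bits ✓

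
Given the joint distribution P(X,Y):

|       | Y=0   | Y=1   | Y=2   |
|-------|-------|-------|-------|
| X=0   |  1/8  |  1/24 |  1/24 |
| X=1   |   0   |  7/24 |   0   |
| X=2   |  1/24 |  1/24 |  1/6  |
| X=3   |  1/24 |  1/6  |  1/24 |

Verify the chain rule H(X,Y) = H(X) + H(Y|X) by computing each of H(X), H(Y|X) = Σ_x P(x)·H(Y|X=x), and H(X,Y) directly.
H(X) = 1.9899 bits, H(Y|X) = 0.9114 bits, H(X,Y) = 2.9014 bits

Marginal of X (row sums):
  P(X=0) = 1/8 + 1/24 + 1/24 = 5/24
  P(X=1) = 0 + 7/24 + 0 = 7/24
  P(X=2) = 1/24 + 1/24 + 1/6 = 1/4
  P(X=3) = 1/24 + 1/6 + 1/24 = 1/4
H(X) = -[(5/24)·log₂(5/24) + (7/24)·log₂(7/24) + (1/4)·log₂(1/4) + (1/4)·log₂(1/4)]
  = 0.47147 + 0.51847 + 0.50000 + 0.50000 = 1.9899 bits

H(Y|X) = Σ_x P(x)·H(Y|X=x):
  X=0: P(X=0) = 5/24, P(Y|X=0) = (3/5, 1/5, 1/5) → H(Y|X=0) = 1.37095
  X=1: P(X=1) = 7/24, P(Y|X=1) = (0, 1, 0) → H(Y|X=1) = 0.00000
  X=2: P(X=2) = 1/4, P(Y|X=2) = (1/6, 1/6, 2/3) → H(Y|X=2) = 1.25163
  X=3: P(X=3) = 1/4, P(Y|X=3) = (1/6, 2/3, 1/6) → H(Y|X=3) = 1.25163
H(Y|X) = (5/24)·1.37095 + (7/24)·0.00000 + (1/4)·1.25163 + (1/4)·1.25163 = 0.9114 bits

H(X,Y) = -Σ_{x,y} P(x,y) log₂ P(x,y). Per-cell terms -P(x,y)·log₂P(x,y):
  X=0: 0.37500, 0.19104, 0.19104
  X=1: 0.00000, 0.51847, 0.00000
  X=2: 0.19104, 0.19104, 0.43083
  X=3: 0.19104, 0.43083, 0.19104
  (cells with P = 0 contribute 0)
Sum of the 12 terms: H(X,Y) = 2.9014 bits

Chain rule check:
  H(X) + H(Y|X) = 1.9899 + 0.9114 = 2.9013 bits
  H(X,Y) = 2.9014 bits
✓ Chain rule verified (Δ = 0.0001 is 4-dp rounding noise: each of the three values was rounded independently).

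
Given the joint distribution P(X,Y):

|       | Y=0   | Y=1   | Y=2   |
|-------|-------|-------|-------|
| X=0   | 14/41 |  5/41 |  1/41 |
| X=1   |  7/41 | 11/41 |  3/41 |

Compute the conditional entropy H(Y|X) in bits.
1.2513 bits

H(Y|X) = H(X,Y) - H(X)

H(X,Y) = -Σ_{x,y} P(x,y) log₂ P(x,y). Per-cell terms -P(x,y)·log₂P(x,y):
  X=0: 0.5293, 0.3702, 0.1307
  X=1: 0.4354, 0.5093, 0.2760
Sum of the 6 terms: H(X,Y) = 2.2509 bits

Marginal of X (row sums):
  P(X=0) = 14/41 + 5/41 + 1/41 = 20/41
  P(X=1) = 7/41 + 11/41 + 3/41 = 21/41
H(X) = -[(20/41)·log₂(20/41) + (21/41)·log₂(21/41)]
  = 0.5052 + 0.4944 = 0.9996 bits

H(Y|X) = H(X,Y) - H(X) = 2.2509 - 0.9996 = 1.2513 bits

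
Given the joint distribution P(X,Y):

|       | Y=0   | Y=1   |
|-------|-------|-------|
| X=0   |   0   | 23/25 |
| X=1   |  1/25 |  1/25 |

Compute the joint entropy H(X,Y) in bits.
0.4822 bits

H(X,Y) = -Σ_{x,y} P(x,y) log₂ P(x,y). Per-cell terms -P(x,y)·log₂P(x,y):
  X=0: 0.00000, 0.11067
  X=1: 0.18575, 0.18575
  (cells with P = 0 contribute 0)
Sum of the 4 terms: H(X,Y) = 0.4822 bits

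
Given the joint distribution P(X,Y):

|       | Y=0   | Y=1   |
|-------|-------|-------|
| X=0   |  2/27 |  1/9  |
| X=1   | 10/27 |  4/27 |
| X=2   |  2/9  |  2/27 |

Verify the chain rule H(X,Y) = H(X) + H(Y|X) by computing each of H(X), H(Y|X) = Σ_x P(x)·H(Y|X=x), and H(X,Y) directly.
H(X) = 1.4618 bits, H(Y|X) = 0.8677 bits, H(X,Y) = 2.3296 bits

Marginal of X (row sums):
  P(X=0) = 2/27 + 1/9 = 5/27
  P(X=1) = 10/27 + 4/27 = 14/27
  P(X=2) = 2/9 + 2/27 = 8/27
H(X) = -[(5/27)·log₂(5/27) + (14/27)·log₂(14/27) + (8/27)·log₂(8/27)]
  = 0.45055 + 0.49131 + 0.51997 = 1.4618 bits

H(Y|X) = Σ_x P(x)·H(Y|X=x):
  X=0: P(X=0) = 5/27, P(Y|X=0) = (2/5, 3/5) → H(Y|X=0) = 0.97095
  X=1: P(X=1) = 14/27, P(Y|X=1) = (5/7, 2/7) → H(Y|X=1) = 0.86312
  X=2: P(X=2) = 8/27, P(Y|X=2) = (3/4, 1/4) → H(Y|X=2) = 0.81128
H(Y|X) = (5/27)·0.97095 + (14/27)·0.86312 + (8/27)·0.81128 = 0.8677 bits

H(X,Y) = -Σ_{x,y} P(x,y) log₂ P(x,y). Per-cell terms -P(x,y)·log₂P(x,y):
  X=0: 0.27814, 0.35221
  X=1: 0.53073, 0.40813
  X=2: 0.48221, 0.27814
Sum of the 6 terms: H(X,Y) = 2.3296 bits

Chain rule check:
  H(X) + H(Y|X) = 1.4618 + 0.8677 = 2.3295 bits
  H(X,Y) = 2.3296 bits
✓ Chain rule verified (Δ = 0.0001 is 4-dp rounding noise: each of the three values was rounded independently).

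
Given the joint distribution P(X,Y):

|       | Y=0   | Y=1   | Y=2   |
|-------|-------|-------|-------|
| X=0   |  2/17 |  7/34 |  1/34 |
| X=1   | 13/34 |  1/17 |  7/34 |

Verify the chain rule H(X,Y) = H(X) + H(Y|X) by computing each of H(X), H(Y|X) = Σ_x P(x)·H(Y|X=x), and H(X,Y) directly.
H(X) = 0.9367 bits, H(Y|X) = 1.2858 bits, H(X,Y) = 2.2225 bits

Marginal of X (row sums):
  P(X=0) = 2/17 + 7/34 + 1/34 = 6/17
  P(X=1) = 13/34 + 1/17 + 7/34 = 11/17
H(X) = -[(6/17)·log₂(6/17) + (11/17)·log₂(11/17)]
  = 0.53029 + 0.40637 = 0.9367 bits

H(Y|X) = Σ_x P(x)·H(Y|X=x):
  X=0: P(X=0) = 6/17, P(Y|X=0) = (1/3, 7/12, 1/12) → H(Y|X=0) = 1.28067
  X=1: P(X=1) = 11/17, P(Y|X=1) = (13/22, 1/11, 7/22) → H(Y|X=1) = 1.28865
H(Y|X) = (6/17)·1.28067 + (11/17)·1.28865 = 1.2858 bits

H(X,Y) = -Σ_{x,y} P(x,y) log₂ P(x,y). Per-cell terms -P(x,y)·log₂P(x,y):
  X=0: 0.36323, 0.46943, 0.14963
  X=1: 0.53033, 0.24044, 0.46943
Sum of the 6 terms: H(X,Y) = 2.2225 bits

Chain rule check:
  H(X) + H(Y|X) = 0.9367 + 1.2858 = 2.2225 bits
  H(X,Y) = 2.2225 bits
✓ Chain rule verified.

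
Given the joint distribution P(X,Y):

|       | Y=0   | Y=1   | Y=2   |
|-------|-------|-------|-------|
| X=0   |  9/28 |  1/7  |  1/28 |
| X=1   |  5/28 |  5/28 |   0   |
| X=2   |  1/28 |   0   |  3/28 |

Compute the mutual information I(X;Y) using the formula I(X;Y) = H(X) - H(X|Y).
0.3377 bits

I(X;Y) = H(X) - H(X|Y)

Marginal of X (row sums):
  P(X=0) = 9/28 + 1/7 + 1/28 = 1/2
  P(X=1) = 5/28 + 5/28 + 0 = 5/14
  P(X=2) = 1/28 + 0 + 3/28 = 1/7
H(X) = -[(1/2)·log₂(1/2) + (5/14)·log₂(5/14) + (1/7)·log₂(1/7)]
  = 0.5000 + 0.5305 + 0.4011 = 1.4316 bits

Marginal of Y (column sums):
  P(Y=0) = 9/28 + 5/28 + 1/28 = 15/28
  P(Y=1) = 1/7 + 5/28 + 0 = 9/28
  P(Y=2) = 1/28 + 0 + 3/28 = 1/7
H(X|Y) = Σ_y P(y)·H(X|Y=y):
  Y=0: P(Y=0) = 15/28, P(X|Y=0) = (3/5, 1/3, 1/15) → H(X|Y=0) = 1.2310
  Y=1: P(Y=1) = 9/28, P(X|Y=1) = (4/9, 5/9, 0) → H(X|Y=1) = 0.9911
  Y=2: P(Y=2) = 1/7, P(X|Y=2) = (1/4, 0, 3/4) → H(X|Y=2) = 0.8113
H(X|Y) = (15/28)·1.2310 + (9/28)·0.9911 + (1/7)·0.8113 = 1.0939 bits

I(X;Y) = H(X) - H(X|Y) = 1.4316 - 1.0939 = 0.3377 bits

Cross-check via I(X;Y) = H(X) + H(Y) - H(X,Y): computing H(Y) from the column sums and H(X,Y) from the 9 cells in the same way gives H(Y) = 1.4098 bits and H(X,Y) = 2.5037 bits, so
I(X;Y) = 1.4316 + 1.4098 - 2.5037 = 0.3377 bits ✓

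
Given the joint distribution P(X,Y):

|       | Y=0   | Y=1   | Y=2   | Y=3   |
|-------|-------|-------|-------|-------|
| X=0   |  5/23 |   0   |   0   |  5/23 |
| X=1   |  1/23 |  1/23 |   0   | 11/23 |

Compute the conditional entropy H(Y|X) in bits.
0.8718 bits

H(Y|X) = H(X,Y) - H(X)

H(X,Y) = -Σ_{x,y} P(x,y) log₂ P(x,y). Per-cell terms -P(x,y)·log₂P(x,y):
  X=0: 0.47862, 0.00000, 0.00000, 0.47862
  X=1: 0.19668, 0.19668, 0.00000, 0.50893
  (cells with P = 0 contribute 0)
Sum of the 8 terms: H(X,Y) = 1.8595 bits

Marginal of X (row sums):
  P(X=0) = 5/23 + 0 + 0 + 5/23 = 10/23
  P(X=1) = 1/23 + 1/23 + 0 + 11/23 = 13/23
H(X) = -[(10/23)·log₂(10/23) + (13/23)·log₂(13/23)]
  = 0.52245 + 0.46524 = 0.9877 bits

H(Y|X) = H(X,Y) - H(X) = 1.8595 - 0.9877 = 0.8718 bits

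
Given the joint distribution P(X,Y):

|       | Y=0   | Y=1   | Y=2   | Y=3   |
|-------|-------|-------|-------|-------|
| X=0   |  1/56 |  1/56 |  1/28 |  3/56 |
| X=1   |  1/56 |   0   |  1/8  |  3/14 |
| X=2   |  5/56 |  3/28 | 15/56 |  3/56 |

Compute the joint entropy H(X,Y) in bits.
2.9519 bits

H(X,Y) = -Σ_{x,y} P(x,y) log₂ P(x,y). Per-cell terms -P(x,y)·log₂P(x,y):
  X=0: 0.10370, 0.10370, 0.17169, 0.22620
  X=1: 0.10370, 0.00000, 0.37500, 0.47623
  X=2: 0.31120, 0.34526, 0.50905, 0.22620
  (cells with P = 0 contribute 0)
Sum of the 12 terms: H(X,Y) = 2.9519 bits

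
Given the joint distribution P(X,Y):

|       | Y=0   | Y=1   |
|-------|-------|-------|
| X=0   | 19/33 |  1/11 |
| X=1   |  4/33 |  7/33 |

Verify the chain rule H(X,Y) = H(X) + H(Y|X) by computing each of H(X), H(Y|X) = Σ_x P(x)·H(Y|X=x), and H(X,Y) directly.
H(X) = 0.9183 bits, H(Y|X) = 0.6983 bits, H(X,Y) = 1.6166 bits

Marginal of X (row sums):
  P(X=0) = 19/33 + 1/11 = 2/3
  P(X=1) = 4/33 + 7/33 = 1/3
H(X) = -[(2/3)·log₂(2/3) + (1/3)·log₂(1/3)]
  = 0.3900 + 0.5283 = 0.9183 bits

H(Y|X) = Σ_x P(x)·H(Y|X=x):
  X=0: P(X=0) = 2/3, P(Y|X=0) = (19/22, 3/22) → H(Y|X=0) = 0.5746
  X=1: P(X=1) = 1/3, P(Y|X=1) = (4/11, 7/11) → H(Y|X=1) = 0.9457
H(Y|X) = (2/3)·0.5746 + (1/3)·0.9457 = 0.6983 bits

H(X,Y) = -Σ_{x,y} P(x,y) log₂ P(x,y). Per-cell terms -P(x,y)·log₂P(x,y):
  X=0: 0.4586, 0.3145
  X=1: 0.3690, 0.4745
Sum of the 4 terms: H(X,Y) = 1.6166 bits

Chain rule check:
  H(X) + H(Y|X) = 0.9183 + 0.6983 = 1.6166 bits
  H(X,Y) = 1.6166 bits
✓ Chain rule verified.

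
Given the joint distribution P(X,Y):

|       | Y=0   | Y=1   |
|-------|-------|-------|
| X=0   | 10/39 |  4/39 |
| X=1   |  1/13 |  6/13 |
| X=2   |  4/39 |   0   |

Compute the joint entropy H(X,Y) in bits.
1.9769 bits

H(X,Y) = -Σ_{x,y} P(x,y) log₂ P(x,y). Per-cell terms -P(x,y)·log₂P(x,y):
  X=0: 0.5035, 0.3370
  X=1: 0.2846, 0.5148
  X=2: 0.3370, 0.0000
  (cells with P = 0 contribute 0)
Sum of the 6 terms: H(X,Y) = 1.9769 bits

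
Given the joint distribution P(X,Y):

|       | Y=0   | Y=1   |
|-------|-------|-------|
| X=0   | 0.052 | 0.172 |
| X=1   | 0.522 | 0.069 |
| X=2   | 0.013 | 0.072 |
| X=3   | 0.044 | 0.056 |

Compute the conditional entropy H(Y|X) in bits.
0.6338 bits

H(Y|X) = H(X,Y) - H(X)

H(X,Y) = -Σ_{x,y} P(x,y) log₂ P(x,y). Per-cell terms -P(x,y)·log₂P(x,y):
  X=0: 0.22180, 0.43680
  X=1: 0.48957, 0.26615
  X=2: 0.08145, 0.27330
  X=3: 0.19828, 0.23287
Sum of the 8 terms: H(X,Y) = 2.2002 bits

Marginal of X (row sums):
  P(X=0) = 0.052 + 0.172 = 0.224
  P(X=1) = 0.522 + 0.069 = 0.591
  P(X=2) = 0.013 + 0.072 = 0.085
  P(X=3) = 0.044 + 0.056 = 0.100
H(X) = -[0.224·log₂(0.224) + 0.591·log₂(0.591) + 0.085·log₂(0.085) + 0.100·log₂(0.100)]
  = 0.48349 + 0.44843 + 0.30229 + 0.33219 = 1.5664 bits

H(Y|X) = H(X,Y) - H(X) = 2.2002 - 1.5664 = 0.6338 bits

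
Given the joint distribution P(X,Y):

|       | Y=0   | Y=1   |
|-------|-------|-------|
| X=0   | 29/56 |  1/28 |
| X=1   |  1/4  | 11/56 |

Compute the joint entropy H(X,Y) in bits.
1.6245 bits

H(X,Y) = -Σ_{x,y} P(x,y) log₂ P(x,y). Per-cell terms -P(x,y)·log₂P(x,y):
  X=0: 0.4916, 0.1717
  X=1: 0.5000, 0.4612
Sum of the 4 terms: H(X,Y) = 1.6245 bits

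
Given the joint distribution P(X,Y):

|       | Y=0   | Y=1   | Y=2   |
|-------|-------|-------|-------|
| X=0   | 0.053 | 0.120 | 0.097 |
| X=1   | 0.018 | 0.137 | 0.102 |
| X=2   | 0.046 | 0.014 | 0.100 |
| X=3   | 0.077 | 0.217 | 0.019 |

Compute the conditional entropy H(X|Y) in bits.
1.7561 bits

H(X|Y) = H(X,Y) - H(Y)

H(X,Y) = -Σ_{x,y} P(x,y) log₂ P(x,y). Per-cell terms -P(x,y)·log₂P(x,y):
  X=0: 0.22461, 0.36707, 0.32649
  X=1: 0.10433, 0.39288, 0.33592
  X=2: 0.20434, 0.08622, 0.33219
  X=3: 0.28482, 0.47832, 0.10864
Sum of the 12 terms: H(X,Y) = 3.2458 bits

Marginal of Y (column sums):
  P(Y=0) = 0.053 + 0.018 + 0.046 + 0.077 = 0.194
  P(Y=1) = 0.120 + 0.137 + 0.014 + 0.217 = 0.488
  P(Y=2) = 0.097 + 0.102 + 0.100 + 0.019 = 0.318
H(Y) = -[0.194·log₂(0.194) + 0.488·log₂(0.488) + 0.318·log₂(0.318)]
  = 0.45898 + 0.50510 + 0.52562 = 1.4897 bits

H(X|Y) = H(X,Y) - H(Y) = 3.2458 - 1.4897 = 1.7561 bits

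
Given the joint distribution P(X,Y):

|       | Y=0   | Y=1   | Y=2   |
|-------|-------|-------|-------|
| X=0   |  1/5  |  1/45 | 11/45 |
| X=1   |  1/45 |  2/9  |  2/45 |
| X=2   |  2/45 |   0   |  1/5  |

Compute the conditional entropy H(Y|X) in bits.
1.0237 bits

H(Y|X) = H(X,Y) - H(X)

H(X,Y) = -Σ_{x,y} P(x,y) log₂ P(x,y). Per-cell terms -P(x,y)·log₂P(x,y):
  X=0: 0.464386, 0.122041, 0.496814
  X=1: 0.122041, 0.482206, 0.199638
  X=2: 0.199638, 0.000000, 0.464386
  (cells with P = 0 contribute 0)
Sum of the 9 terms: H(X,Y) = 2.55115 bits

Marginal of X (row sums):
  P(X=0) = 1/5 + 1/45 + 11/45 = 7/15
  P(X=1) = 1/45 + 2/9 + 2/45 = 13/45
  P(X=2) = 2/45 + 0 + 1/5 = 11/45
H(X) = -[(7/15)·log₂(7/15) + (13/45)·log₂(13/45) + (11/45)·log₂(11/45)]
  = 0.513117 + 0.517519 + 0.496814 = 1.52745 bits

H(Y|X) = H(X,Y) - H(X) = 2.55115 - 1.52745 = 1.0237 bits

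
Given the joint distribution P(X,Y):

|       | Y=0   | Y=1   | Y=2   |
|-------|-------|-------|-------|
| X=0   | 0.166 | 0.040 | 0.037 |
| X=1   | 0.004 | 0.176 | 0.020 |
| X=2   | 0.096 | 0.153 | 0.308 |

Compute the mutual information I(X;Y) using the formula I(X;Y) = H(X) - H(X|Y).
0.3603 bits

I(X;Y) = H(X) - H(X|Y)

Marginal of X (row sums):
  P(X=0) = 0.166 + 0.040 + 0.037 = 0.243
  P(X=1) = 0.004 + 0.176 + 0.020 = 0.200
  P(X=2) = 0.096 + 0.153 + 0.308 = 0.557
H(X) = -[0.243·log₂(0.243) + 0.200·log₂(0.200) + 0.557·log₂(0.557)]
  = 0.4959561 + 0.4643856 + 0.4702477 = 1.430589 bits

Marginal of Y (column sums):
  P(Y=0) = 0.166 + 0.004 + 0.096 = 0.266
  P(Y=1) = 0.040 + 0.176 + 0.153 = 0.369
  P(Y=2) = 0.037 + 0.020 + 0.308 = 0.365
H(X|Y) = Σ_y P(y)·H(X|Y=y):
  Y=0: P(Y=0) = 0.266, P(X|Y=0) = (83/133, 2/133, 48/133) → H(X|Y=0) = 1.0462112
  Y=1: P(Y=1) = 0.369, P(X|Y=1) = (40/369, 176/369, 17/41) → H(X|Y=1) = 1.3835273
  Y=2: P(Y=2) = 0.365, P(X|Y=2) = (37/365, 4/73, 308/365) → H(X|Y=2) = 0.7710442
H(X|Y) = 0.266·1.0462112 + 0.369·1.3835273 + 0.365·0.7710442 = 1.070245 bits

I(X;Y) = H(X) - H(X|Y) = 1.430589 - 1.070245 = 0.3603 bits

Cross-check via I(X;Y) = H(X) + H(Y) - H(X,Y): computing H(Y) from the column sums and H(X,Y) from the 9 cells in the same way gives H(Y) = 1.569650 bits and H(X,Y) = 2.639895 bits, so
I(X;Y) = 1.430589 + 1.569650 - 2.639895 = 0.3603 bits ✓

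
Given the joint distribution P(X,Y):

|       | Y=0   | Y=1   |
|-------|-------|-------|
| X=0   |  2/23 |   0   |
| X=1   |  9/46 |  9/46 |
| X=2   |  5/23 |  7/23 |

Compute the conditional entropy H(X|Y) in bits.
1.2283 bits

H(X|Y) = H(X,Y) - H(Y)

H(X,Y) = -Σ_{x,y} P(x,y) log₂ P(x,y). Per-cell terms -P(x,y)·log₂P(x,y):
  X=0: 0.3064, 0.0000
  X=1: 0.4605, 0.4605
  X=2: 0.4786, 0.5223
  (cells with P = 0 contribute 0)
Sum of the 6 terms: H(X,Y) = 2.2283 bits

Marginal of Y (column sums):
  P(Y=0) = 2/23 + 9/46 + 5/23 = 1/2
  P(Y=1) = 0 + 9/46 + 7/23 = 1/2
H(Y) = -[(1/2)·log₂(1/2) + (1/2)·log₂(1/2)]
  = 0.5000 + 0.5000 = 1.0000 bits

H(X|Y) = H(X,Y) - H(Y) = 2.2283 - 1.0000 = 1.2283 bits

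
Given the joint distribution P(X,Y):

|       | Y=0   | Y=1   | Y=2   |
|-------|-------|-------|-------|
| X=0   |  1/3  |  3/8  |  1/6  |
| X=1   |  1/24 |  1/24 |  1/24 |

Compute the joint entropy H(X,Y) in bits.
2.0629 bits

H(X,Y) = -Σ_{x,y} P(x,y) log₂ P(x,y). Per-cell terms -P(x,y)·log₂P(x,y):
  X=0: 0.52832, 0.53064, 0.43083
  X=1: 0.19104, 0.19104, 0.19104
Sum of the 6 terms: H(X,Y) = 2.0629 bits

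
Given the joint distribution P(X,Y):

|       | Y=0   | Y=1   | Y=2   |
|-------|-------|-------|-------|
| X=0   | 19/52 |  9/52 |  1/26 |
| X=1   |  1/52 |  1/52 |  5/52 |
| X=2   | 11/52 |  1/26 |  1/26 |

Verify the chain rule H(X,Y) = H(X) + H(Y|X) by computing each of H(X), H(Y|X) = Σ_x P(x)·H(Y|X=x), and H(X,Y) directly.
H(X) = 1.3646 bits, H(Y|X) = 1.1646 bits, H(X,Y) = 2.5292 bits

Marginal of X (row sums):
  P(X=0) = 19/52 + 9/52 + 1/26 = 15/26
  P(X=1) = 1/52 + 1/52 + 5/52 = 7/52
  P(X=2) = 11/52 + 1/26 + 1/26 = 15/52
H(X) = -[(15/26)·log₂(15/26) + (7/52)·log₂(7/52) + (15/52)·log₂(15/52)]
  = 0.45782 + 0.38945 + 0.51737 = 1.3646 bits

H(Y|X) = Σ_x P(x)·H(Y|X=x):
  X=0: P(X=0) = 15/26, P(Y|X=0) = (19/30, 3/10, 1/15) → H(Y|X=0) = 1.19889
  X=1: P(X=1) = 7/52, P(Y|X=1) = (1/7, 1/7, 5/7) → H(Y|X=1) = 1.14883
  X=2: P(X=2) = 15/52, P(Y|X=2) = (11/15, 2/15, 2/15) → H(Y|X=2) = 1.10331
H(Y|X) = (15/26)·1.19889 + (7/52)·1.14883 + (15/52)·1.10331 = 1.1646 bits

H(X,Y) = -Σ_{x,y} P(x,y) log₂ P(x,y). Per-cell terms -P(x,y)·log₂P(x,y):
  X=0: 0.53073, 0.43797, 0.18079
  X=1: 0.10962, 0.10962, 0.32486
  X=2: 0.47406, 0.18079, 0.18079
Sum of the 9 terms: H(X,Y) = 2.5292 bits

Chain rule check:
  H(X) + H(Y|X) = 1.3646 + 1.1646 = 2.5292 bits
  H(X,Y) = 2.5292 bits
✓ Chain rule verified.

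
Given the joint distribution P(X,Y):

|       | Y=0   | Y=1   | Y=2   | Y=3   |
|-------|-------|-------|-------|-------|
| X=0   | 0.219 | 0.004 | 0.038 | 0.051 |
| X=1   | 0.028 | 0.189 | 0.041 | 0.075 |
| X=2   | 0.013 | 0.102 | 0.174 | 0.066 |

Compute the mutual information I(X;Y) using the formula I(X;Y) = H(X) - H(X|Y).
0.4736 bits

I(X;Y) = H(X) - H(X|Y)

Marginal of X (row sums):
  P(X=0) = 0.219 + 0.004 + 0.038 + 0.051 = 0.312
  P(X=1) = 0.028 + 0.189 + 0.041 + 0.075 = 0.333
  P(X=2) = 0.013 + 0.102 + 0.174 + 0.066 = 0.355
H(X) = -[0.312·log₂(0.312) + 0.333·log₂(0.333) + 0.355·log₂(0.355)]
  = 0.5243 + 0.5283 + 0.5304 = 1.5830 bits

Marginal of Y (column sums):
  P(Y=0) = 0.219 + 0.028 + 0.013 = 0.260
  P(Y=1) = 0.004 + 0.189 + 0.102 = 0.295
  P(Y=2) = 0.038 + 0.041 + 0.174 = 0.253
  P(Y=3) = 0.051 + 0.075 + 0.066 = 0.192
H(X|Y) = Σ_y P(y)·H(X|Y=y):
  Y=0: P(Y=0) = 0.260, P(X|Y=0) = (219/260, 7/65, 1/20) → H(X|Y=0) = 0.7709
  Y=1: P(Y=1) = 0.295, P(X|Y=1) = (4/295, 189/295, 102/295) → H(X|Y=1) = 1.0254
  Y=2: P(Y=2) = 0.253, P(X|Y=2) = (38/253, 41/253, 174/253) → H(X|Y=2) = 1.2077
  Y=3: P(Y=3) = 0.192, P(X|Y=3) = (17/64, 25/64, 11/32) → H(X|Y=3) = 1.5673
H(X|Y) = 0.260·0.7709 + 0.295·1.0254 + 0.253·1.2077 + 0.192·1.5673 = 1.1094 bits

I(X;Y) = H(X) - H(X|Y) = 1.5830 - 1.1094 = 0.4736 bits

Cross-check via I(X;Y) = H(X) + H(Y) - H(X,Y): computing H(Y) from the column sums and H(X,Y) from the 12 cells in the same way gives H(Y) = 1.9836 bits and H(X,Y) = 3.0930 bits, so
I(X;Y) = 1.5830 + 1.9836 - 3.0930 = 0.4736 bits ✓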